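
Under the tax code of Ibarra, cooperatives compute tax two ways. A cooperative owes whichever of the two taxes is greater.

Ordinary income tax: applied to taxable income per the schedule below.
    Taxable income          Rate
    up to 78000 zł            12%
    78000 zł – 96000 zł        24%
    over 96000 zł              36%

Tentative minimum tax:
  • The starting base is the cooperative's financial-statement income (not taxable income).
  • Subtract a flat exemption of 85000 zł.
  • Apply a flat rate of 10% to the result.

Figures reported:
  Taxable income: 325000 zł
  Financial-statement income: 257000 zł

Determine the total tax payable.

96120 zł

Tentative minimum tax:
  Base (financial-statement income): 257000 zł
  Less exemption 85000 zł → base 172000 zł
  172000 zł × 10% = 17200 zł

Ordinary income tax:
  78000 zł × 12% = 9360 zł
  18000 zł × 24% = 4320 zł
  229000 zł × 36% = 82440 zł
  → 96120 zł

96120 zł > 17200 zł, so the ordinary income tax governs.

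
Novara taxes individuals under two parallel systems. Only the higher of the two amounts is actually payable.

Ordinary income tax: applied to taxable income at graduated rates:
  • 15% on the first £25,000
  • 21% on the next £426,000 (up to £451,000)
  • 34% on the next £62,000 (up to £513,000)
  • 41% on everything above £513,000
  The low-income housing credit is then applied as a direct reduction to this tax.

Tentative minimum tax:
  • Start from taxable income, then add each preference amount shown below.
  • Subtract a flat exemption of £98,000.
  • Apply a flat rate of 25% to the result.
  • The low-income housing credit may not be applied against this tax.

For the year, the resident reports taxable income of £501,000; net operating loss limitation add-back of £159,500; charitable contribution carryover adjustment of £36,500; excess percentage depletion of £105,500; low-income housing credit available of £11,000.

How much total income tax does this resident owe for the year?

£176,125

Tentative minimum tax:
  Adjusted income: £501,000 + £159,500 + £36,500 + £105,500 = £802,500
  Less exemption £98,000 → base £704,500
  £704,500 × 25% = £176,125

Ordinary income tax:
  £25,000 × 15% = £3,750
  £426,000 × 21% = £89,460
  £50,000 × 34% = £17,000
  → £110,210
  Less low-income housing credit £11,000 → £99,210

£176,125 > £99,210, so the tentative minimum tax is the binding amount.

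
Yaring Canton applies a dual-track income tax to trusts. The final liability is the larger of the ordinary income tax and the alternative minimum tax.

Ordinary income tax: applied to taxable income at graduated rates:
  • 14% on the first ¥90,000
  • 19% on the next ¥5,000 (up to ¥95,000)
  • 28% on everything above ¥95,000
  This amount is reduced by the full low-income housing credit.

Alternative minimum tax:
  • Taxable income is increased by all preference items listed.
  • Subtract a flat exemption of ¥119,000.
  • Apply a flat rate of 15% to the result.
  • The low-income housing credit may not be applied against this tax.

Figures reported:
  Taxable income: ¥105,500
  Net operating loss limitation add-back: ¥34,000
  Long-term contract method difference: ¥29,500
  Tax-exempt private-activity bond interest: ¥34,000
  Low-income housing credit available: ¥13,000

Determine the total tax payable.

¥12,600

Ordinary income tax:
  ¥90,000 × 14% = ¥12,600
  ¥5,000 × 19% = ¥950
  ¥10,500 × 28% = ¥2,940
  → ¥16,490
  Less low-income housing credit ¥13,000 → ¥3,490

Alternative minimum tax:
  Adjusted income: ¥105,500 + ¥34,000 + ¥29,500 + ¥34,000 = ¥203,000
  Less exemption ¥119,000 → base ¥84,000
  ¥84,000 × 15% = ¥12,600

¥12,600 > ¥3,490, so the alternative minimum tax is the binding amount.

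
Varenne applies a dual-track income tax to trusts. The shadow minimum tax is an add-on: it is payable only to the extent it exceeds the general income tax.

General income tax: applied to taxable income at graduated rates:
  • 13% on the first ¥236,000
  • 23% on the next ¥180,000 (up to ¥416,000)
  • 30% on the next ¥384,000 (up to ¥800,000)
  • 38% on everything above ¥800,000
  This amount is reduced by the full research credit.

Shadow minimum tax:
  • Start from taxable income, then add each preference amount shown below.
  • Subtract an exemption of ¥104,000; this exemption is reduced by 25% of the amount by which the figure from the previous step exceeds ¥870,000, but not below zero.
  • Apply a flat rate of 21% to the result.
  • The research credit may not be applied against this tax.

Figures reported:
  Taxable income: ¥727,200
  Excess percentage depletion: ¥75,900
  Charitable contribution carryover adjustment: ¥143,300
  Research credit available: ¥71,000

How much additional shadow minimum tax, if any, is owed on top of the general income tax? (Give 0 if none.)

General income tax:
  ¥236,000 × 13% = ¥30,680
  ¥180,000 × 23% = ¥41,400
  ¥311,200 × 30% = ¥93,360
  → ¥165,440
  Less research credit ¥71,000 → ¥94,440

Shadow minimum tax:
  Adjusted income: ¥727,200 + ¥75,900 + ¥143,300 = ¥946,400
  Exemption: ¥104,000 − 25% × (¥946,400 − ¥870,000) = ¥104,000 − ¥19,100 = ¥84,900
  Base: ¥946,400 − ¥84,900 = ¥861,500
  ¥861,500 × 21% = ¥180,915

Excess of shadow minimum tax over general income tax: ¥180,915 − ¥94,440 = ¥86,475.

¥86,475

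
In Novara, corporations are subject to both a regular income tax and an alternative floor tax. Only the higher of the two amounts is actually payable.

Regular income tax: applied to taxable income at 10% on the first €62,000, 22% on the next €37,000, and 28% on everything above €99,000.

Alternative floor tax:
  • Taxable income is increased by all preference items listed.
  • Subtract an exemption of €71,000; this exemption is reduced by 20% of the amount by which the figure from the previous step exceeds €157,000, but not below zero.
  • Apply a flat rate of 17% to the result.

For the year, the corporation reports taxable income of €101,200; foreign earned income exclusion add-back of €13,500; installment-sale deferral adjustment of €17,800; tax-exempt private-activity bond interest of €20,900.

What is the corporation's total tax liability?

€14,956

Regular income tax:
  €62,000 × 10% = €6,200
  €37,000 × 22% = €8,140
  €2,200 × 28% = €616
  → €14,956

Alternative floor tax:
  Adjusted income: €101,200 + €13,500 + €17,800 + €20,900 = €153,400
  Exemption: €153,400 ≤ €157,000, so full €71,000 applies
  Base: €153,400 − €71,000 = €82,400
  €82,400 × 17% = €14,008

€14,956 > €14,008, so the regular income tax governs.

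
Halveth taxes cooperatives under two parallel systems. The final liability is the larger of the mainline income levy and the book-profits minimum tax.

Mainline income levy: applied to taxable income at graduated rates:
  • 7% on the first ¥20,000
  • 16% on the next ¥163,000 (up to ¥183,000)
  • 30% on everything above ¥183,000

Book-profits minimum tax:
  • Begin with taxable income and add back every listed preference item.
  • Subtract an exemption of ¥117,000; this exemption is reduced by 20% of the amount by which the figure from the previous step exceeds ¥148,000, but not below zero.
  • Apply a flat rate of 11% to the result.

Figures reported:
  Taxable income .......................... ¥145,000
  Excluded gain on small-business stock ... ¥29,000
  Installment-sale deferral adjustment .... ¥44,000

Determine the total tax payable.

¥21,400

Book-profits minimum tax:
  Adjusted income: ¥145,000 + ¥29,000 + ¥44,000 = ¥218,000
  Exemption: ¥117,000 − 20% × (¥218,000 − ¥148,000) = ¥117,000 − ¥14,000 = ¥103,000
  Base: ¥218,000 − ¥103,000 = ¥115,000
  ¥115,000 × 11% = ¥12,650

Mainline income levy:
  ¥20,000 × 7% = ¥1,400
  ¥125,000 × 16% = ¥20,000
  → ¥21,400

¥21,400 > ¥12,650, so the mainline income levy governs.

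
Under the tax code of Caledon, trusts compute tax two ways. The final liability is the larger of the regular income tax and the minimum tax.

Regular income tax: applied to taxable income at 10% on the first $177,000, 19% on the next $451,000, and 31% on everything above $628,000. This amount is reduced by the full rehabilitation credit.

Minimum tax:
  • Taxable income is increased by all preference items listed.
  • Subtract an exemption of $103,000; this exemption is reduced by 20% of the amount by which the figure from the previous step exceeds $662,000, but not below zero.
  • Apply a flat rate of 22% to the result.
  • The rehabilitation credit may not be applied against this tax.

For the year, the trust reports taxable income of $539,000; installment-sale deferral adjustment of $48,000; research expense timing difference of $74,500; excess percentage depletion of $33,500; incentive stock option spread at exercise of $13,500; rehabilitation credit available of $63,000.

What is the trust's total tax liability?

$135,256

Minimum tax:
  Adjusted income: $539,000 + $48,000 + $74,500 + $33,500 + $13,500 = $708,500
  Exemption: $103,000 − 20% × ($708,500 − $662,000) = $103,000 − $9,300 = $93,700
  Base: $708,500 − $93,700 = $614,800
  $614,800 × 22% = $135,256

Regular income tax:
  $177,000 × 10% = $17,700
  $362,000 × 19% = $68,780
  → $86,480
  Less rehabilitation credit $63,000 → $23,480

$135,256 > $23,480, so the minimum tax is the binding amount.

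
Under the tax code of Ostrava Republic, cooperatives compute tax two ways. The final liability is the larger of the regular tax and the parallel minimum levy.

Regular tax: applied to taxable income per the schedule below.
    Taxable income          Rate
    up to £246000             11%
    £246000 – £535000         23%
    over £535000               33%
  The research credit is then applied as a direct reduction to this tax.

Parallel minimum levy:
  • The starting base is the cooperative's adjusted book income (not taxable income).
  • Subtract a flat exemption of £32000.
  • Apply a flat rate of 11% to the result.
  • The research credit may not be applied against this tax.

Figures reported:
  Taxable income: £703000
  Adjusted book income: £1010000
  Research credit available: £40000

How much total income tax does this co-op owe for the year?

Parallel minimum levy:
  Base (adjusted book income): £1010000
  Less exemption £32000 → base £978000
  £978000 × 11% = £107580

Regular tax:
  £246000 × 11% = £27060
  £289000 × 23% = £66470
  £168000 × 33% = £55440
  → £148970
  Less research credit £40000 → £108970

£108970 > £107580, so the regular tax governs.

£108970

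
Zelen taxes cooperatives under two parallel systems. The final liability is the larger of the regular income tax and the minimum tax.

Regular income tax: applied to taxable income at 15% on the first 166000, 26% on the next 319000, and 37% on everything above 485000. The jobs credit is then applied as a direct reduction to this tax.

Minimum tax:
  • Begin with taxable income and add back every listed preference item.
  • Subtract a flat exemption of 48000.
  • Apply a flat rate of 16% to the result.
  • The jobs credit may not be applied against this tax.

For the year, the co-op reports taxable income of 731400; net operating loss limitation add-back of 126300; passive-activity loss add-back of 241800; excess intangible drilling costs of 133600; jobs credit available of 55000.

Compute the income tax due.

189616

Minimum tax:
  Adjusted income: 731400 + 126300 + 241800 + 133600 = 1233100
  Less exemption 48000 → base 1185100
  1185100 × 16% = 189616

Regular income tax:
  166000 × 15% = 24900
  319000 × 26% = 82940
  246400 × 37% = 91168
  → 199008
  Less jobs credit 55000 → 144008

189616 > 144008, so the minimum tax is the binding amount.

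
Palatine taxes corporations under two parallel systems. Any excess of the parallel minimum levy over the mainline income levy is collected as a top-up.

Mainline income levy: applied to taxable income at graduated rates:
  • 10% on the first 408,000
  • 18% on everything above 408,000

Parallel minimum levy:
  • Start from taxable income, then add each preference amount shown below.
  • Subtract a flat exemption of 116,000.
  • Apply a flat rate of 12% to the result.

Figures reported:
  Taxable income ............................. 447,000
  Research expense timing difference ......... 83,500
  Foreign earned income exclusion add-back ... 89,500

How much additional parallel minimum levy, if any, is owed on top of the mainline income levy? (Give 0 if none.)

12,660

Mainline income levy:
  408,000 × 10% = 40,800
  39,000 × 18% = 7,020
  → 47,820

Parallel minimum levy:
  Adjusted income: 447,000 + 83,500 + 89,500 = 620,000
  Less exemption 116,000 → base 504,000
  504,000 × 12% = 60,480

Excess of parallel minimum levy over mainline income levy: 60,480 − 47,820 = 12,660.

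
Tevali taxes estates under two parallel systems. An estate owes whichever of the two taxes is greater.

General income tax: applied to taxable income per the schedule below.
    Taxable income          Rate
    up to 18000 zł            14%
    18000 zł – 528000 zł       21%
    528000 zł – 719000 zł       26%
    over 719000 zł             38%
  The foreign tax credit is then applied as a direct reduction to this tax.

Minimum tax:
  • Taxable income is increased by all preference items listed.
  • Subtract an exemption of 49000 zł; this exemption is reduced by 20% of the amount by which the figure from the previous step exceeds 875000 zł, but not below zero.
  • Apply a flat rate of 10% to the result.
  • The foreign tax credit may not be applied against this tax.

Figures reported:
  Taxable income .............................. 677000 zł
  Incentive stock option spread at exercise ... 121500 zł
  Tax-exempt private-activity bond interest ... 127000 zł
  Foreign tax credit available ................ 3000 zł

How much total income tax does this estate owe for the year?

Minimum tax:
  Adjusted income: 677000 zł + 121500 zł + 127000 zł = 925500 zł
  Exemption: 49000 zł − 20% × (925500 zł − 875000 zł) = 49000 zł − 10100 zł = 38900 zł
  Base: 925500 zł − 38900 zł = 886600 zł
  886600 zł × 10% = 88660 zł

General income tax:
  18000 zł × 14% = 2520 zł
  510000 zł × 21% = 107100 zł
  149000 zł × 26% = 38740 zł
  → 148360 zł
  Less foreign tax credit 3000 zł → 145360 zł

145360 zł > 88660 zł, so the general income tax governs.

145360 zł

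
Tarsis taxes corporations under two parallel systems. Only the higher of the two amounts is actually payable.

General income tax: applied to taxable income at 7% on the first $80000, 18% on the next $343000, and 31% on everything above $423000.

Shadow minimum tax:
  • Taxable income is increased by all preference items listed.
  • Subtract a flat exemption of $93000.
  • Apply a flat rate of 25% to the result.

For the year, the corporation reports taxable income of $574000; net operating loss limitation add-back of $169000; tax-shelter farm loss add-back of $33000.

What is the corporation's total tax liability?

Shadow minimum tax:
  Adjusted income: $574000 + $169000 + $33000 = $776000
  Less exemption $93000 → base $683000
  $683000 × 25% = $170750

General income tax:
  $80000 × 7% = $5600
  $343000 × 18% = $61740
  $151000 × 31% = $46810
  → $114150

$170750 > $114150, so the shadow minimum tax is the binding amount.

$170750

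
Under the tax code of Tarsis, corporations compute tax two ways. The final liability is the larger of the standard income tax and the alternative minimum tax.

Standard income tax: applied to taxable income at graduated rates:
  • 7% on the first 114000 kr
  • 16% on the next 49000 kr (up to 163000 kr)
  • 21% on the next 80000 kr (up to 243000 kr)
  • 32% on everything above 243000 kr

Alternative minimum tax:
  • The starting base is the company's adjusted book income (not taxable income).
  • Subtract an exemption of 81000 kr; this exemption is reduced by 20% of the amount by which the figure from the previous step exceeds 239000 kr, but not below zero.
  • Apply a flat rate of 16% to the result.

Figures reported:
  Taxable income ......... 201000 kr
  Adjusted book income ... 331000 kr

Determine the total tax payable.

Alternative minimum tax:
  Base (adjusted book income): 331000 kr
  Exemption: 81000 kr − 20% × (331000 kr − 239000 kr) = 81000 kr − 18400 kr = 62600 kr
  Base: 331000 kr − 62600 kr = 268400 kr
  268400 kr × 16% = 42944 kr

Standard income tax:
  114000 kr × 7% = 7980 kr
  49000 kr × 16% = 7840 kr
  38000 kr × 21% = 7980 kr
  → 23800 kr

42944 kr > 23800 kr, so the alternative minimum tax is the binding amount.

42944 kr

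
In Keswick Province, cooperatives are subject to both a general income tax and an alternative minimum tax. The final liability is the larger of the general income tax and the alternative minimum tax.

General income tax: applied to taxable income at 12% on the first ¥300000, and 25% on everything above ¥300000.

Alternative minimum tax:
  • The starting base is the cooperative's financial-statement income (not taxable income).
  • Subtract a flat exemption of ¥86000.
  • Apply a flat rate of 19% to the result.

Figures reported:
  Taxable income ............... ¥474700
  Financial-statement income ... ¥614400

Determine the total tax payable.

¥100396

Alternative minimum tax:
  Base (financial-statement income): ¥614400
  Less exemption ¥86000 → base ¥528400
  ¥528400 × 19% = ¥100396

General income tax:
  ¥300000 × 12% = ¥36000
  ¥174700 × 25% = ¥43675
  → ¥79675

¥100396 > ¥79675, so the alternative minimum tax is the binding amount.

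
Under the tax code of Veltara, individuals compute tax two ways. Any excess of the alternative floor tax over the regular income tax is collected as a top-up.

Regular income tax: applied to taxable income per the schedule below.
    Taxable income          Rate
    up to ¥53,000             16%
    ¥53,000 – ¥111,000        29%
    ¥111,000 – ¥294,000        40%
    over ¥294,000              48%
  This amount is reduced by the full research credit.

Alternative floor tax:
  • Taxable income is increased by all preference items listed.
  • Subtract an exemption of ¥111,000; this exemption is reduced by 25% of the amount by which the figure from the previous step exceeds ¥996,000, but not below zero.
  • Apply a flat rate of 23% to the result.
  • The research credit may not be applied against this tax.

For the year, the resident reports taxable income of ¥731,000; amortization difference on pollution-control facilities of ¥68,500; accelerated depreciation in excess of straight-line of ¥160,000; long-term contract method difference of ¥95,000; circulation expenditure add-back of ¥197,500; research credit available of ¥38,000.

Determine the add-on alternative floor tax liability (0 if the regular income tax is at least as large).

¥6,890

Regular income tax:
  ¥53,000 × 16% = ¥8,480
  ¥58,000 × 29% = ¥16,820
  ¥183,000 × 40% = ¥73,200
  ¥437,000 × 48% = ¥209,760
  → ¥308,260
  Less research credit ¥38,000 → ¥270,260

Alternative floor tax:
  Adjusted income: ¥731,000 + ¥68,500 + ¥160,000 + ¥95,000 + ¥197,500 = ¥1,252,000
  Exemption: ¥111,000 − 25% × (¥1,252,000 − ¥996,000) = ¥111,000 − ¥64,000 = ¥47,000
  Base: ¥1,252,000 − ¥47,000 = ¥1,205,000
  ¥1,205,000 × 23% = ¥277,150

Excess of alternative floor tax over regular income tax: ¥277,150 − ¥270,260 = ¥6,890.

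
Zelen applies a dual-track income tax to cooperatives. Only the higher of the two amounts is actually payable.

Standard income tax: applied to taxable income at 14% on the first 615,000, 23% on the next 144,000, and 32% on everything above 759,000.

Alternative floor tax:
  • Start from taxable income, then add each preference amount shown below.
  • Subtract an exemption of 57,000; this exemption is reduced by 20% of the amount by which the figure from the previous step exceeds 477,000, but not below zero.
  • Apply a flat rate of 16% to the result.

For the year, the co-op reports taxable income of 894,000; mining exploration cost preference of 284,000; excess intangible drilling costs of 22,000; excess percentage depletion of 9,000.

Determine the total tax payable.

193,440

Standard income tax:
  615,000 × 14% = 86,100
  144,000 × 23% = 33,120
  135,000 × 32% = 43,200
  → 162,420

Alternative floor tax:
  Adjusted income: 894,000 + 284,000 + 22,000 + 9,000 = 1,209,000
  Exemption: 20% × (1,209,000 − 477,000) = 146,400 ≥ 57,000, so the exemption is fully phased out
  Base: 1,209,000 − 0 = 1,209,000
  1,209,000 × 16% = 193,440

193,440 > 162,420, so the alternative floor tax is the binding amount.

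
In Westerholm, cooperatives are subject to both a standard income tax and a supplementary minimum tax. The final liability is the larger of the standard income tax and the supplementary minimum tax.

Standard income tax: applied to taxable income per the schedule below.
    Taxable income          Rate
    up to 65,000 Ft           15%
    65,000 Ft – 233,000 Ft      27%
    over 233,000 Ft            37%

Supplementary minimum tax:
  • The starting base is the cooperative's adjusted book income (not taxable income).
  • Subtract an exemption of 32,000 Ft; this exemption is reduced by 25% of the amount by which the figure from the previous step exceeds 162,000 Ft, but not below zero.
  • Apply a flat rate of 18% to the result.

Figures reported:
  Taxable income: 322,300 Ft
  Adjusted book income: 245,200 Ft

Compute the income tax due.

88,151 Ft

Supplementary minimum tax:
  Base (adjusted book income): 245,200 Ft
  Exemption: 32,000 Ft − 25% × (245,200 Ft − 162,000 Ft) = 32,000 Ft − 20,800 Ft = 11,200 Ft
  Base: 245,200 Ft − 11,200 Ft = 234,000 Ft
  234,000 Ft × 18% = 42,120 Ft

Standard income tax:
  65,000 Ft × 15% = 9,750 Ft
  168,000 Ft × 27% = 45,360 Ft
  89,300 Ft × 37% = 33,041 Ft
  → 88,151 Ft

88,151 Ft > 42,120 Ft, so the standard income tax governs.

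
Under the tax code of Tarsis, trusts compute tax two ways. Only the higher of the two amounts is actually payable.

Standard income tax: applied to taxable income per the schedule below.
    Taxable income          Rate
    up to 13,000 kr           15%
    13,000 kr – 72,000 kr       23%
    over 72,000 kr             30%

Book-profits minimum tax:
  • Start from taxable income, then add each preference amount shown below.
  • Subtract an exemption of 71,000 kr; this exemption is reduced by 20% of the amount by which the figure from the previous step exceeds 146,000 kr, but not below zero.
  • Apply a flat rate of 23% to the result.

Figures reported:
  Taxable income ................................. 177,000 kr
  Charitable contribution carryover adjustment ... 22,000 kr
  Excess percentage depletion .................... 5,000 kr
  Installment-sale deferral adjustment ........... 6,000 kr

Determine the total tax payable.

Book-profits minimum tax:
  Adjusted income: 177,000 kr + 22,000 kr + 5,000 kr + 6,000 kr = 210,000 kr
  Exemption: 71,000 kr − 20% × (210,000 kr − 146,000 kr) = 71,000 kr − 12,800 kr = 58,200 kr
  Base: 210,000 kr − 58,200 kr = 151,800 kr
  151,800 kr × 23% = 34,914 kr

Standard income tax:
  13,000 kr × 15% = 1,950 kr
  59,000 kr × 23% = 13,570 kr
  105,000 kr × 30% = 31,500 kr
  → 47,020 kr

47,020 kr > 34,914 kr, so the standard income tax governs.

47,020 kr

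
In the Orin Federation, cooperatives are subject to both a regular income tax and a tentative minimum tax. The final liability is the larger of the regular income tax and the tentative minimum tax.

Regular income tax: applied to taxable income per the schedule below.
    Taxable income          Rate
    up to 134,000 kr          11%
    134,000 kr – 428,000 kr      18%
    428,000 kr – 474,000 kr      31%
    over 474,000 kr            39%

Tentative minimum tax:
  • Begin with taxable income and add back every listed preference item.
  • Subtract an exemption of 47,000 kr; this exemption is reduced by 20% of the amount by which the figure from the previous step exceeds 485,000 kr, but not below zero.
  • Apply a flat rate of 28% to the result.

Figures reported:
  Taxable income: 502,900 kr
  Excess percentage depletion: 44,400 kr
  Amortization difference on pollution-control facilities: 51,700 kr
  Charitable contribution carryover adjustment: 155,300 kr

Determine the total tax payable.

Regular income tax:
  134,000 kr × 11% = 14,740 kr
  294,000 kr × 18% = 52,920 kr
  46,000 kr × 31% = 14,260 kr
  28,900 kr × 39% = 11,271 kr
  → 93,191 kr

Tentative minimum tax:
  Adjusted income: 502,900 kr + 44,400 kr + 51,700 kr + 155,300 kr = 754,300 kr
  Exemption: 20% × (754,300 kr − 485,000 kr) = 53,860 kr ≥ 47,000 kr, so the exemption is fully phased out
  Base: 754,300 kr − 0 kr = 754,300 kr
  754,300 kr × 28% = 211,204 kr

211,204 kr > 93,191 kr, so the tentative minimum tax is the binding amount.

211,204 kr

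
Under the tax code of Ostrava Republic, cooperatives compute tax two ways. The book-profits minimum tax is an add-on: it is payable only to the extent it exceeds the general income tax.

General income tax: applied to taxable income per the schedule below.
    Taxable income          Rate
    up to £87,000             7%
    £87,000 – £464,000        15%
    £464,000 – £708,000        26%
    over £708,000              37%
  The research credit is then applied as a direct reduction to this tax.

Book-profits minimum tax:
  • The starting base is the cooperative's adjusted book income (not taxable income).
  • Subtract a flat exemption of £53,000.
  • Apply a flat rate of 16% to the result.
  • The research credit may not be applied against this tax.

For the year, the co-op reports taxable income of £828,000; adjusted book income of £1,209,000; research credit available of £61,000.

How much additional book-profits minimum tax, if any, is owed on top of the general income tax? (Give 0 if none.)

Book-profits minimum tax:
  Base (adjusted book income): £1,209,000
  Less exemption £53,000 → base £1,156,000
  £1,156,000 × 16% = £184,960

General income tax:
  £87,000 × 7% = £6,090
  £377,000 × 15% = £56,550
  £244,000 × 26% = £63,440
  £120,000 × 37% = £44,400
  → £170,480
  Less research credit £61,000 → £109,480

Excess of book-profits minimum tax over general income tax: £184,960 − £109,480 = £75,480.

£75,480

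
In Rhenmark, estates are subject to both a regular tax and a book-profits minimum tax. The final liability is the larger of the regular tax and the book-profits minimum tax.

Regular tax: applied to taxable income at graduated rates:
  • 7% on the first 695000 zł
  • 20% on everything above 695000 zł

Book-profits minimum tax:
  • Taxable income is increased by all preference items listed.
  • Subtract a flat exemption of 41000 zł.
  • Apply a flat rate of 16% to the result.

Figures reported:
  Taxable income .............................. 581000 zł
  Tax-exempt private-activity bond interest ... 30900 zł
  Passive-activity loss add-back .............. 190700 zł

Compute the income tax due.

121856 zł

Regular tax:
  581000 zł × 7% = 40670 zł

Book-profits minimum tax:
  Adjusted income: 581000 zł + 30900 zł + 190700 zł = 802600 zł
  Less exemption 41000 zł → base 761600 zł
  761600 zł × 16% = 121856 zł

121856 zł > 40670 zł, so the book-profits minimum tax is the binding amount.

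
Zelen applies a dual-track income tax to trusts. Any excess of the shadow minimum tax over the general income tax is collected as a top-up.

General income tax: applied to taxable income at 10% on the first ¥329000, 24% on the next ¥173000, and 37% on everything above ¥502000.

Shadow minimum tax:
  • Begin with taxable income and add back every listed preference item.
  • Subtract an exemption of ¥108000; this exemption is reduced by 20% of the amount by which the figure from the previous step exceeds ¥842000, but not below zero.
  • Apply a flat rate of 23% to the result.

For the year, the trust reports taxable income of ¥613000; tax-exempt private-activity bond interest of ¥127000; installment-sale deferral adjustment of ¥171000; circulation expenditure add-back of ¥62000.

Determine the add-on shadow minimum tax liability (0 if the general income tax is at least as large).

Shadow minimum tax:
  Adjusted income: ¥613000 + ¥127000 + ¥171000 + ¥62000 = ¥973000
  Exemption: ¥108000 − 20% × (¥973000 − ¥842000) = ¥108000 − ¥26200 = ¥81800
  Base: ¥973000 − ¥81800 = ¥891200
  ¥891200 × 23% = ¥204976

General income tax:
  ¥329000 × 10% = ¥32900
  ¥173000 × 24% = ¥41520
  ¥111000 × 37% = ¥41070
  → ¥115490

Excess of shadow minimum tax over general income tax: ¥204976 − ¥115490 = ¥89486.

¥89486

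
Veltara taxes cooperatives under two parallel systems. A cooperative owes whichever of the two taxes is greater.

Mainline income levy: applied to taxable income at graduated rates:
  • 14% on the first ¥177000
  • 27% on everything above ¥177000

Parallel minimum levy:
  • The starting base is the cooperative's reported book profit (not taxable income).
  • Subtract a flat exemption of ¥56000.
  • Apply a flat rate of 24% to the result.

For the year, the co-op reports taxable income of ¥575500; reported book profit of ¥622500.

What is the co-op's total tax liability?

¥135960

Mainline income levy:
  ¥177000 × 14% = ¥24780
  ¥398500 × 27% = ¥107595
  → ¥132375

Parallel minimum levy:
  Base (reported book profit): ¥622500
  Less exemption ¥56000 → base ¥566500
  ¥566500 × 24% = ¥135960

¥135960 > ¥132375, so the parallel minimum levy is the binding amount.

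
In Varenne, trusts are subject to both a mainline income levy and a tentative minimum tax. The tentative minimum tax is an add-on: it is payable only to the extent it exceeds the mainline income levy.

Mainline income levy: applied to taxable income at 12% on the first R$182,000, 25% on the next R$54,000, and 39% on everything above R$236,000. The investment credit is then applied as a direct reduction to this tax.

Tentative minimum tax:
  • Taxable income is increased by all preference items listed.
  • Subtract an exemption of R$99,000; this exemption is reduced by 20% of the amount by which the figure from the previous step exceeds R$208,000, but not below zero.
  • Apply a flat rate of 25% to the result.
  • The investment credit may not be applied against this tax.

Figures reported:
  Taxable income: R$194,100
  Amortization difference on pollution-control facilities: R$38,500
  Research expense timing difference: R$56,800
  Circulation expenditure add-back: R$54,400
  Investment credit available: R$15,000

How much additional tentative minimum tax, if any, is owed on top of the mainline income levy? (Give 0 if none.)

R$58,125

Tentative minimum tax:
  Adjusted income: R$194,100 + R$38,500 + R$56,800 + R$54,400 = R$343,800
  Exemption: R$99,000 − 20% × (R$343,800 − R$208,000) = R$99,000 − R$27,160 = R$71,840
  Base: R$343,800 − R$71,840 = R$271,960
  R$271,960 × 25% = R$67,990

Mainline income levy:
  R$182,000 × 12% = R$21,840
  R$12,100 × 25% = R$3,025
  → R$24,865
  Less investment credit R$15,000 → R$9,865

Excess of tentative minimum tax over mainline income levy: R$67,990 − R$9,865 = R$58,125.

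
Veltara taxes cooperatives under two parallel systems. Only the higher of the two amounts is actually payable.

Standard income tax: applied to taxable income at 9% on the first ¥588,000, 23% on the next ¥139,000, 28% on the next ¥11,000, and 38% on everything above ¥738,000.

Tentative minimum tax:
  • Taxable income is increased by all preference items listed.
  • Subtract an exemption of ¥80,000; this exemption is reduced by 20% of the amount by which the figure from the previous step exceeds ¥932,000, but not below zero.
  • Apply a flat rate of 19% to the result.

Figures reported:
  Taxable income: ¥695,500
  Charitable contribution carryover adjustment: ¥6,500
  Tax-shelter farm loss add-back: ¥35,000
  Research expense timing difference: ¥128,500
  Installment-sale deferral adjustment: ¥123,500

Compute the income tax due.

Tentative minimum tax:
  Adjusted income: ¥695,500 + ¥6,500 + ¥35,000 + ¥128,500 + ¥123,500 = ¥989,000
  Exemption: ¥80,000 − 20% × (¥989,000 − ¥932,000) = ¥80,000 − ¥11,400 = ¥68,600
  Base: ¥989,000 − ¥68,600 = ¥920,400
  ¥920,400 × 19% = ¥174,876

Standard income tax:
  ¥588,000 × 9% = ¥52,920
  ¥107,500 × 23% = ¥24,725
  → ¥77,645

¥174,876 > ¥77,645, so the tentative minimum tax is the binding amount.

¥174,876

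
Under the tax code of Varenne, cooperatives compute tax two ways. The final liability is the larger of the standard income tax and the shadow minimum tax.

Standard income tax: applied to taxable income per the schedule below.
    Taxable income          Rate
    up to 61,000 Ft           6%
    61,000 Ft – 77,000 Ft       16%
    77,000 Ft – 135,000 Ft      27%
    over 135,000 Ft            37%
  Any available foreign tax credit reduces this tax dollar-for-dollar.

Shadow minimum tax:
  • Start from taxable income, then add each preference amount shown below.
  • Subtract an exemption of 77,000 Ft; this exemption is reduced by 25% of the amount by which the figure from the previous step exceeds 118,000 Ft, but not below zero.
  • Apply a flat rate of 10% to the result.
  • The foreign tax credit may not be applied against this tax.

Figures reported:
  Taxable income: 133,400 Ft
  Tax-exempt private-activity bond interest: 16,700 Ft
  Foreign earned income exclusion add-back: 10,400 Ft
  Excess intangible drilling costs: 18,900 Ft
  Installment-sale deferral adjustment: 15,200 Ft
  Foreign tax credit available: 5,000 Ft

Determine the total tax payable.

16,448 Ft

Shadow minimum tax:
  Adjusted income: 133,400 Ft + 16,700 Ft + 10,400 Ft + 18,900 Ft + 15,200 Ft = 194,600 Ft
  Exemption: 77,000 Ft − 25% × (194,600 Ft − 118,000 Ft) = 77,000 Ft − 19,150 Ft = 57,850 Ft
  Base: 194,600 Ft − 57,850 Ft = 136,750 Ft
  136,750 Ft × 10% = 13,675 Ft

Standard income tax:
  61,000 Ft × 6% = 3,660 Ft
  16,000 Ft × 16% = 2,560 Ft
  56,400 Ft × 27% = 15,228 Ft
  → 21,448 Ft
  Less foreign tax credit 5,000 Ft → 16,448 Ft

16,448 Ft > 13,675 Ft, so the standard income tax governs.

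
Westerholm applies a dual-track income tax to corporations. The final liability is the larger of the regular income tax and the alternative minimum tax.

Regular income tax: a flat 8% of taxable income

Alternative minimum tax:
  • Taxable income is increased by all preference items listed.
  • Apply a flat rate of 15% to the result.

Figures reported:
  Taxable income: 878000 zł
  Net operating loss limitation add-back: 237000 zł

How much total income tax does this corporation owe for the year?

Alternative minimum tax:
  Adjusted income: 878000 zł + 237000 zł = 1115000 zł
  1115000 zł × 15% = 167250 zł

Regular income tax:
  878000 zł × 8% = 70240 zł

167250 zł > 70240 zł, so the alternative minimum tax is the binding amount.

167250 zł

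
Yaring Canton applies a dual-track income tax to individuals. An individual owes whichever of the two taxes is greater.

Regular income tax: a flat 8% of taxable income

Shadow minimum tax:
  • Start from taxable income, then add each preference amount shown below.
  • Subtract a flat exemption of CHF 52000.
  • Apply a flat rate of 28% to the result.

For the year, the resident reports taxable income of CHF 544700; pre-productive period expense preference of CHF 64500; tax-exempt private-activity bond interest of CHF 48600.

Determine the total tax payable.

CHF 169624

Regular income tax:
  CHF 544700 × 8% = CHF 43576

Shadow minimum tax:
  Adjusted income: CHF 544700 + CHF 64500 + CHF 48600 = CHF 657800
  Less exemption CHF 52000 → base CHF 605800
  CHF 605800 × 28% = CHF 169624

CHF 169624 > CHF 43576, so the shadow minimum tax is the binding amount.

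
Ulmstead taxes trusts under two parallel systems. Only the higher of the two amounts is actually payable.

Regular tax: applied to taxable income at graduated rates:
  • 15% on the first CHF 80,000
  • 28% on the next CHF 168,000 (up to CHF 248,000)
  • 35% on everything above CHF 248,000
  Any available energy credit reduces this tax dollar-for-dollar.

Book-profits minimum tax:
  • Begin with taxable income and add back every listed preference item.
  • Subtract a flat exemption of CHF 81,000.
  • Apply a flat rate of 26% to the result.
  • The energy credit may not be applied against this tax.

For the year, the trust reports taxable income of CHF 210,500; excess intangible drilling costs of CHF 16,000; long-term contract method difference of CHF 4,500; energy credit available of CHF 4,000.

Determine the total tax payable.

Regular tax:
  CHF 80,000 × 15% = CHF 12,000
  CHF 130,500 × 28% = CHF 36,540
  → CHF 48,540
  Less energy credit CHF 4,000 → CHF 44,540

Book-profits minimum tax:
  Adjusted income: CHF 210,500 + CHF 16,000 + CHF 4,500 = CHF 231,000
  Less exemption CHF 81,000 → base CHF 150,000
  CHF 150,000 × 26% = CHF 39,000

CHF 44,540 > CHF 39,000, so the regular tax governs.

CHF 44,540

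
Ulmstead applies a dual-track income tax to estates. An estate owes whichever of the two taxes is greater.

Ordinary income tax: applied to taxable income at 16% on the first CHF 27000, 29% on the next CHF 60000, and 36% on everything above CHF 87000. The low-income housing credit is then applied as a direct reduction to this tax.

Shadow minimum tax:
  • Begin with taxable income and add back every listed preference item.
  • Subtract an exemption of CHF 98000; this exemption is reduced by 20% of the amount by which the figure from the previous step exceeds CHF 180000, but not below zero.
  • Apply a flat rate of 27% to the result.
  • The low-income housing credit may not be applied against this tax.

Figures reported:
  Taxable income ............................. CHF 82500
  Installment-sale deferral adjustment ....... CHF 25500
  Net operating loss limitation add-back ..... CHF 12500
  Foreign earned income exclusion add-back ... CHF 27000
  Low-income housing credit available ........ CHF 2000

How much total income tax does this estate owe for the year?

Shadow minimum tax:
  Adjusted income: CHF 82500 + CHF 25500 + CHF 12500 + CHF 27000 = CHF 147500
  Exemption: CHF 147500 ≤ CHF 180000, so full CHF 98000 applies
  Base: CHF 147500 − CHF 98000 = CHF 49500
  CHF 49500 × 27% = CHF 13365

Ordinary income tax:
  CHF 27000 × 16% = CHF 4320
  CHF 55500 × 29% = CHF 16095
  → CHF 20415
  Less low-income housing credit CHF 2000 → CHF 18415

CHF 18415 > CHF 13365, so the ordinary income tax governs.

CHF 18415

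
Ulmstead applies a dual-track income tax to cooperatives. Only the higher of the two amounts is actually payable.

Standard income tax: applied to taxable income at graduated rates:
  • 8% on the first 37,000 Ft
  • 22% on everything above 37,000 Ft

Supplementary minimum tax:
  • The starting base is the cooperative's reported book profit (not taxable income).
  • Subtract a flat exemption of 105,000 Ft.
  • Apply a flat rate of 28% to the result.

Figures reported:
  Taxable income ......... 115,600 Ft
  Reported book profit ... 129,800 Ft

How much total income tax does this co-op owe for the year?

Supplementary minimum tax:
  Base (reported book profit): 129,800 Ft
  Less exemption 105,000 Ft → base 24,800 Ft
  24,800 Ft × 28% = 6,944 Ft

Standard income tax:
  37,000 Ft × 8% = 2,960 Ft
  78,600 Ft × 22% = 17,292 Ft
  → 20,252 Ft

20,252 Ft > 6,944 Ft, so the standard income tax governs.

20,252 Ft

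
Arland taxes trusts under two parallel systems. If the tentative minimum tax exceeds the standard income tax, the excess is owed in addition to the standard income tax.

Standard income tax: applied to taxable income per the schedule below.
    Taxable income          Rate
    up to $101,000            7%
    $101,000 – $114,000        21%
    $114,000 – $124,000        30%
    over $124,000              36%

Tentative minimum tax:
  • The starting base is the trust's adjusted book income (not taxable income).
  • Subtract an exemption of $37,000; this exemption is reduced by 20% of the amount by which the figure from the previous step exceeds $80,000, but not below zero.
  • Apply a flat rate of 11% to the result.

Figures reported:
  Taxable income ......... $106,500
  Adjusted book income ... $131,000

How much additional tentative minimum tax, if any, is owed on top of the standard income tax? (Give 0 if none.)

$3,237

Standard income tax:
  $101,000 × 7% = $7,070
  $5,500 × 21% = $1,155
  → $8,225

Tentative minimum tax:
  Base (adjusted book income): $131,000
  Exemption: $37,000 − 20% × ($131,000 − $80,000) = $37,000 − $10,200 = $26,800
  Base: $131,000 − $26,800 = $104,200
  $104,200 × 11% = $11,462

Excess of tentative minimum tax over standard income tax: $11,462 − $8,225 = $3,237.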